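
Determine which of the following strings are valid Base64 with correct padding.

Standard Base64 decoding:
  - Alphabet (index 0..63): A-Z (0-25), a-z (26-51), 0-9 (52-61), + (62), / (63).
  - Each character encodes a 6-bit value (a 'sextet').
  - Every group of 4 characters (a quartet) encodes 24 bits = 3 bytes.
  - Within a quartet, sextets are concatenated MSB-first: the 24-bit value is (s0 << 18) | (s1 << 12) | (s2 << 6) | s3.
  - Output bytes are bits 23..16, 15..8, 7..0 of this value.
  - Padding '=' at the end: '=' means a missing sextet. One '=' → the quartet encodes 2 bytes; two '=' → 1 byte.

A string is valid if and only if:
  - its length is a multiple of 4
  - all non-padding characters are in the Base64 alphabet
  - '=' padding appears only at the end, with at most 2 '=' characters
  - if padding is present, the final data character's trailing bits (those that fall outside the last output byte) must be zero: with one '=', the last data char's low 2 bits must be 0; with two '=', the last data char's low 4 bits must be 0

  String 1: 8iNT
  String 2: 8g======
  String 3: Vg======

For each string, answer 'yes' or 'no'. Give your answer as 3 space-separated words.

Answer: yes no no

Derivation:
String 1: '8iNT' → valid
String 2: '8g======' → invalid (6 pad chars (max 2))
String 3: 'Vg======' → invalid (6 pad chars (max 2))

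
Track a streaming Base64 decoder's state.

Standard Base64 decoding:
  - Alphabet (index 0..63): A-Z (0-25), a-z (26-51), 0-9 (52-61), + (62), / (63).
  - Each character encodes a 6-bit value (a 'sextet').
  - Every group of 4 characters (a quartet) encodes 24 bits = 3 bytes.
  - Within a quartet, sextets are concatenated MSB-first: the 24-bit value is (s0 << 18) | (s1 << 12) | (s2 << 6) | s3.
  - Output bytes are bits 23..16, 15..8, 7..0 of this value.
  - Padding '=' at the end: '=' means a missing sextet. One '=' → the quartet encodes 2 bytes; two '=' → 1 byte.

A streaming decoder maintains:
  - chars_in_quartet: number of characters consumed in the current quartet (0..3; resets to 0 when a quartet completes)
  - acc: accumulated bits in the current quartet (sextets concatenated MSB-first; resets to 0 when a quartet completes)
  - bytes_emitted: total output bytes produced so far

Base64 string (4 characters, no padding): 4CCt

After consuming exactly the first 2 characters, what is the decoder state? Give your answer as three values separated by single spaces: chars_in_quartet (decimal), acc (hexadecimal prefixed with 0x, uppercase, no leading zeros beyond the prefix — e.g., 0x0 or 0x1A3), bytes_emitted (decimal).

Answer: 2 0xE02 0

Derivation:
After char 0 ('4'=56): chars_in_quartet=1 acc=0x38 bytes_emitted=0
After char 1 ('C'=2): chars_in_quartet=2 acc=0xE02 bytes_emitted=0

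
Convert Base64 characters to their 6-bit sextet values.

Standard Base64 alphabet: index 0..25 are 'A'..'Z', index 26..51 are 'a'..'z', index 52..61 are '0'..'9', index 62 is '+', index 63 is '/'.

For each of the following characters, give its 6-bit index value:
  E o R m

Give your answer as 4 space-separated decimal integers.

'E': A..Z range, ord('E') − ord('A') = 4
'o': a..z range, 26 + ord('o') − ord('a') = 40
'R': A..Z range, ord('R') − ord('A') = 17
'm': a..z range, 26 + ord('m') − ord('a') = 38

Answer: 4 40 17 38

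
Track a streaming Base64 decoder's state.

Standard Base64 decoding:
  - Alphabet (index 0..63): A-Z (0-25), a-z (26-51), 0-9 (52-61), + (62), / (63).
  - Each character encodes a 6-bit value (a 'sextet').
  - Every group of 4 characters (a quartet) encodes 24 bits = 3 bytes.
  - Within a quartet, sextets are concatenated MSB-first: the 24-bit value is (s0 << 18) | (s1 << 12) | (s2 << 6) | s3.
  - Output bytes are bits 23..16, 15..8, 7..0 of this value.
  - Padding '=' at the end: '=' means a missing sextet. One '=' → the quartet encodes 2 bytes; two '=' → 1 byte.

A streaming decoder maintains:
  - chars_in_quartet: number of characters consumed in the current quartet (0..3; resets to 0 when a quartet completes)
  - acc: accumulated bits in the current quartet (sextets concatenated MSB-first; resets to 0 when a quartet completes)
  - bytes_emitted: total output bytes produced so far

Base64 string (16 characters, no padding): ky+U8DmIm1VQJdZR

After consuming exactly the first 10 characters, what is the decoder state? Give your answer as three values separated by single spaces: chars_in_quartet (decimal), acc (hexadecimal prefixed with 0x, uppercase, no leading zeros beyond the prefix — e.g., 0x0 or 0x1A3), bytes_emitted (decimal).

Answer: 2 0x9B5 6

Derivation:
After char 0 ('k'=36): chars_in_quartet=1 acc=0x24 bytes_emitted=0
After char 1 ('y'=50): chars_in_quartet=2 acc=0x932 bytes_emitted=0
After char 2 ('+'=62): chars_in_quartet=3 acc=0x24CBE bytes_emitted=0
After char 3 ('U'=20): chars_in_quartet=4 acc=0x932F94 -> emit 93 2F 94, reset; bytes_emitted=3
After char 4 ('8'=60): chars_in_quartet=1 acc=0x3C bytes_emitted=3
After char 5 ('D'=3): chars_in_quartet=2 acc=0xF03 bytes_emitted=3
After char 6 ('m'=38): chars_in_quartet=3 acc=0x3C0E6 bytes_emitted=3
After char 7 ('I'=8): chars_in_quartet=4 acc=0xF03988 -> emit F0 39 88, reset; bytes_emitted=6
After char 8 ('m'=38): chars_in_quartet=1 acc=0x26 bytes_emitted=6
After char 9 ('1'=53): chars_in_quartet=2 acc=0x9B5 bytes_emitted=6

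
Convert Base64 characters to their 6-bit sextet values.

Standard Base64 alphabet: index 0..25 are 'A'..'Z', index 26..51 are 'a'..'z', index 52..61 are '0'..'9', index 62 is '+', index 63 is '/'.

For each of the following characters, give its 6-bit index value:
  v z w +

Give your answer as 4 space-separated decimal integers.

'v': a..z range, 26 + ord('v') − ord('a') = 47
'z': a..z range, 26 + ord('z') − ord('a') = 51
'w': a..z range, 26 + ord('w') − ord('a') = 48
'+': index 62

Answer: 47 51 48 62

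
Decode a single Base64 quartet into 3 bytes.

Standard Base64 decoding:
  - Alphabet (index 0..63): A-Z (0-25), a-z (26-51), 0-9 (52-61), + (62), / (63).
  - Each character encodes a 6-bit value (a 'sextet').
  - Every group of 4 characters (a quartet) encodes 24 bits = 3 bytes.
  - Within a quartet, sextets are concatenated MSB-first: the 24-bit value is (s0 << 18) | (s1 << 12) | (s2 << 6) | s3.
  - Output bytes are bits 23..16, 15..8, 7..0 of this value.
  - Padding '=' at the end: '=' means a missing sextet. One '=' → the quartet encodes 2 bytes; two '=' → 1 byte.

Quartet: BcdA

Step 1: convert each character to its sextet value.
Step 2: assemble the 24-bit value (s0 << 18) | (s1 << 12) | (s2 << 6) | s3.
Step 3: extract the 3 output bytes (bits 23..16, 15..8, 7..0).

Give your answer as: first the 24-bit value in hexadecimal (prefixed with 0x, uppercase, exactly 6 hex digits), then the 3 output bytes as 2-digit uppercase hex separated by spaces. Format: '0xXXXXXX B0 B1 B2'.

Sextets: B=1, c=28, d=29, A=0
24-bit: (1<<18) | (28<<12) | (29<<6) | 0
      = 0x040000 | 0x01C000 | 0x000740 | 0x000000
      = 0x05C740
Bytes: (v>>16)&0xFF=05, (v>>8)&0xFF=C7, v&0xFF=40

Answer: 0x05C740 05 C7 40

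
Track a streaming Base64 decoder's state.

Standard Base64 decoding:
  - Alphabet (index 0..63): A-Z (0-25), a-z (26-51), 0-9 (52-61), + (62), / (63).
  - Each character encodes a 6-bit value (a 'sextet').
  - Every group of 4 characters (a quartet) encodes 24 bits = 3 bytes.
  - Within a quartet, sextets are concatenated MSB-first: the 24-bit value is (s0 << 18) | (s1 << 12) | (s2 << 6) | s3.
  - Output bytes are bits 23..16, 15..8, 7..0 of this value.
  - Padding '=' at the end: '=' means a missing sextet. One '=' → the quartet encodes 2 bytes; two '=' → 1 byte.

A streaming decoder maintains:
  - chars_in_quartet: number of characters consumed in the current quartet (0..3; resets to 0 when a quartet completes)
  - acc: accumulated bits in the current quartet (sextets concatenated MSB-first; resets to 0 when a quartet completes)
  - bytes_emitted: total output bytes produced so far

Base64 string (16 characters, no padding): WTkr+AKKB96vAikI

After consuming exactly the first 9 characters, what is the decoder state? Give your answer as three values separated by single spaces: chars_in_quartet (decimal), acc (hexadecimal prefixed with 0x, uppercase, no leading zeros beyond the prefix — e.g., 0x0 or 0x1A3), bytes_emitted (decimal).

After char 0 ('W'=22): chars_in_quartet=1 acc=0x16 bytes_emitted=0
After char 1 ('T'=19): chars_in_quartet=2 acc=0x593 bytes_emitted=0
After char 2 ('k'=36): chars_in_quartet=3 acc=0x164E4 bytes_emitted=0
After char 3 ('r'=43): chars_in_quartet=4 acc=0x59392B -> emit 59 39 2B, reset; bytes_emitted=3
After char 4 ('+'=62): chars_in_quartet=1 acc=0x3E bytes_emitted=3
After char 5 ('A'=0): chars_in_quartet=2 acc=0xF80 bytes_emitted=3
After char 6 ('K'=10): chars_in_quartet=3 acc=0x3E00A bytes_emitted=3
After char 7 ('K'=10): chars_in_quartet=4 acc=0xF8028A -> emit F8 02 8A, reset; bytes_emitted=6
After char 8 ('B'=1): chars_in_quartet=1 acc=0x1 bytes_emitted=6

Answer: 1 0x1 6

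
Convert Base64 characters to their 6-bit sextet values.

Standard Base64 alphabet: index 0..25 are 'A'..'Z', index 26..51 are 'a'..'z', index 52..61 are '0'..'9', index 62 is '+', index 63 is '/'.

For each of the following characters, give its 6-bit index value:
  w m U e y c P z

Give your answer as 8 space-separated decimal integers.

Answer: 48 38 20 30 50 28 15 51

Derivation:
'w': a..z range, 26 + ord('w') − ord('a') = 48
'm': a..z range, 26 + ord('m') − ord('a') = 38
'U': A..Z range, ord('U') − ord('A') = 20
'e': a..z range, 26 + ord('e') − ord('a') = 30
'y': a..z range, 26 + ord('y') − ord('a') = 50
'c': a..z range, 26 + ord('c') − ord('a') = 28
'P': A..Z range, ord('P') − ord('A') = 15
'z': a..z range, 26 + ord('z') − ord('a') = 51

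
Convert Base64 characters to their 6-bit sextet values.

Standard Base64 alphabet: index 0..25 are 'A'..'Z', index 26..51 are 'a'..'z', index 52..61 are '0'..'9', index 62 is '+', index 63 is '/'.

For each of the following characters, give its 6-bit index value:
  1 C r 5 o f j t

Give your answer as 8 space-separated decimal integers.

'1': 0..9 range, 52 + ord('1') − ord('0') = 53
'C': A..Z range, ord('C') − ord('A') = 2
'r': a..z range, 26 + ord('r') − ord('a') = 43
'5': 0..9 range, 52 + ord('5') − ord('0') = 57
'o': a..z range, 26 + ord('o') − ord('a') = 40
'f': a..z range, 26 + ord('f') − ord('a') = 31
'j': a..z range, 26 + ord('j') − ord('a') = 35
't': a..z range, 26 + ord('t') − ord('a') = 45

Answer: 53 2 43 57 40 31 35 45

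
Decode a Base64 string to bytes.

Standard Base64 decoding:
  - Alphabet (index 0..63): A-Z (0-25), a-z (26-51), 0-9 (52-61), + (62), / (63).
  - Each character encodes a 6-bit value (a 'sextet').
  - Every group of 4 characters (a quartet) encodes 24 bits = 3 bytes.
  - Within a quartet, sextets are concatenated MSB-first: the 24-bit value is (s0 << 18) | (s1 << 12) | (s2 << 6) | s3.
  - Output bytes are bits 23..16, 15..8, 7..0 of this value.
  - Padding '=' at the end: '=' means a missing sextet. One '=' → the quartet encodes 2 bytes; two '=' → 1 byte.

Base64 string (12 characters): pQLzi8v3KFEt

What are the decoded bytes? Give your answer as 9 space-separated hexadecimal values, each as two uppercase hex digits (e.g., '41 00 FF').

Answer: A5 02 F3 8B CB F7 28 51 2D

Derivation:
After char 0 ('p'=41): chars_in_quartet=1 acc=0x29 bytes_emitted=0
After char 1 ('Q'=16): chars_in_quartet=2 acc=0xA50 bytes_emitted=0
After char 2 ('L'=11): chars_in_quartet=3 acc=0x2940B bytes_emitted=0
After char 3 ('z'=51): chars_in_quartet=4 acc=0xA502F3 -> emit A5 02 F3, reset; bytes_emitted=3
After char 4 ('i'=34): chars_in_quartet=1 acc=0x22 bytes_emitted=3
After char 5 ('8'=60): chars_in_quartet=2 acc=0x8BC bytes_emitted=3
After char 6 ('v'=47): chars_in_quartet=3 acc=0x22F2F bytes_emitted=3
After char 7 ('3'=55): chars_in_quartet=4 acc=0x8BCBF7 -> emit 8B CB F7, reset; bytes_emitted=6
After char 8 ('K'=10): chars_in_quartet=1 acc=0xA bytes_emitted=6
After char 9 ('F'=5): chars_in_quartet=2 acc=0x285 bytes_emitted=6
After char 10 ('E'=4): chars_in_quartet=3 acc=0xA144 bytes_emitted=6
After char 11 ('t'=45): chars_in_quartet=4 acc=0x28512D -> emit 28 51 2D, reset; bytes_emitted=9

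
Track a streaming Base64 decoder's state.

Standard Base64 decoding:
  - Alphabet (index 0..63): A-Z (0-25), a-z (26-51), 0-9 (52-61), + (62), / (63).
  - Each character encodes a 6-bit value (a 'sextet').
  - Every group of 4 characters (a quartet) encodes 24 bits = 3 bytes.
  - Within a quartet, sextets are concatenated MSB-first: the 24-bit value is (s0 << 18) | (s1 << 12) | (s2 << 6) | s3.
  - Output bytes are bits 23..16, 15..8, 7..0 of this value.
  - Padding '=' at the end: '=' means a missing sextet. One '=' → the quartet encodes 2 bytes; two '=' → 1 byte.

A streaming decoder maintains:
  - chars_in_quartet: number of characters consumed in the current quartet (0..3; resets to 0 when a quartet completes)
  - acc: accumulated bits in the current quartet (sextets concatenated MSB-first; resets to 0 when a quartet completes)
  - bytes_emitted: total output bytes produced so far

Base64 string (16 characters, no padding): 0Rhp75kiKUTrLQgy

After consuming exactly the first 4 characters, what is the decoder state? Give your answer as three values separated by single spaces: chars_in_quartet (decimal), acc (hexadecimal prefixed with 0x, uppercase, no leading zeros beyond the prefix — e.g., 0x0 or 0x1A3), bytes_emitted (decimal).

Answer: 0 0x0 3

Derivation:
After char 0 ('0'=52): chars_in_quartet=1 acc=0x34 bytes_emitted=0
After char 1 ('R'=17): chars_in_quartet=2 acc=0xD11 bytes_emitted=0
After char 2 ('h'=33): chars_in_quartet=3 acc=0x34461 bytes_emitted=0
After char 3 ('p'=41): chars_in_quartet=4 acc=0xD11869 -> emit D1 18 69, reset; bytes_emitted=3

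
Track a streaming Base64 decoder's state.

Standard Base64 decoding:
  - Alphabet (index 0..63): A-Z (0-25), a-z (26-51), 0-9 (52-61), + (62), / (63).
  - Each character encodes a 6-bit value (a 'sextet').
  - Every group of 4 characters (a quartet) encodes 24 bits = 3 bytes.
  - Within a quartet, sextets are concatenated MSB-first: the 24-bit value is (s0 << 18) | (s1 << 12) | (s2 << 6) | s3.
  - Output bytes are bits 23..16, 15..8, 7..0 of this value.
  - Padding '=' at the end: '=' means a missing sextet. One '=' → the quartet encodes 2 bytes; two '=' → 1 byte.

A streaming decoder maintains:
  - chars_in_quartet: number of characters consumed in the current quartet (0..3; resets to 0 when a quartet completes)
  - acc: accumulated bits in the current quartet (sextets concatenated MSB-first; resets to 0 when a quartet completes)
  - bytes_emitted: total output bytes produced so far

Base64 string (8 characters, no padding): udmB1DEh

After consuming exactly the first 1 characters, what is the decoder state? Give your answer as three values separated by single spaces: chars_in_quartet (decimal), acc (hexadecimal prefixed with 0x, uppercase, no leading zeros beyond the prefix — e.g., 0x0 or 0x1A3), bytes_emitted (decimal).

Answer: 1 0x2E 0

Derivation:
After char 0 ('u'=46): chars_in_quartet=1 acc=0x2E bytes_emitted=0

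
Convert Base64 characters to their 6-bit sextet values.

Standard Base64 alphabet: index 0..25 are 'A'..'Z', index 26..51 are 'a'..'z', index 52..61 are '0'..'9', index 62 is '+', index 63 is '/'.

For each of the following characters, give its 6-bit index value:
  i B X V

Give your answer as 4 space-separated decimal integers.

'i': a..z range, 26 + ord('i') − ord('a') = 34
'B': A..Z range, ord('B') − ord('A') = 1
'X': A..Z range, ord('X') − ord('A') = 23
'V': A..Z range, ord('V') − ord('A') = 21

Answer: 34 1 23 21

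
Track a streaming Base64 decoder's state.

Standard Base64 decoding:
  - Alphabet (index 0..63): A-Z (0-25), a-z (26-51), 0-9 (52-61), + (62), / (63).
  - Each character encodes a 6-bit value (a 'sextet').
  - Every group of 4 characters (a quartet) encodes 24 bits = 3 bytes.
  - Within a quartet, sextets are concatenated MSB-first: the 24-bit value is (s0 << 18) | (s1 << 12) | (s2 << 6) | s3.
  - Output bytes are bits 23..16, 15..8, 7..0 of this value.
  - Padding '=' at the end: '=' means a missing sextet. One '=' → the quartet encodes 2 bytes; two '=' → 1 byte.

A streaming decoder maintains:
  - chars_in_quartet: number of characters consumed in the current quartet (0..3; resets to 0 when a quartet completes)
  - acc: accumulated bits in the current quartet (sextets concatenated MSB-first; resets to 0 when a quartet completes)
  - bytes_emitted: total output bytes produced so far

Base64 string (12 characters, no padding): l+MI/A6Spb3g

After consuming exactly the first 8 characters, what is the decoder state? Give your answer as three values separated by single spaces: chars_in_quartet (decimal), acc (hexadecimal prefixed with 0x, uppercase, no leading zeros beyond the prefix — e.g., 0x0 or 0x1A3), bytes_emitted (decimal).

Answer: 0 0x0 6

Derivation:
After char 0 ('l'=37): chars_in_quartet=1 acc=0x25 bytes_emitted=0
After char 1 ('+'=62): chars_in_quartet=2 acc=0x97E bytes_emitted=0
After char 2 ('M'=12): chars_in_quartet=3 acc=0x25F8C bytes_emitted=0
After char 3 ('I'=8): chars_in_quartet=4 acc=0x97E308 -> emit 97 E3 08, reset; bytes_emitted=3
After char 4 ('/'=63): chars_in_quartet=1 acc=0x3F bytes_emitted=3
After char 5 ('A'=0): chars_in_quartet=2 acc=0xFC0 bytes_emitted=3
After char 6 ('6'=58): chars_in_quartet=3 acc=0x3F03A bytes_emitted=3
After char 7 ('S'=18): chars_in_quartet=4 acc=0xFC0E92 -> emit FC 0E 92, reset; bytes_emitted=6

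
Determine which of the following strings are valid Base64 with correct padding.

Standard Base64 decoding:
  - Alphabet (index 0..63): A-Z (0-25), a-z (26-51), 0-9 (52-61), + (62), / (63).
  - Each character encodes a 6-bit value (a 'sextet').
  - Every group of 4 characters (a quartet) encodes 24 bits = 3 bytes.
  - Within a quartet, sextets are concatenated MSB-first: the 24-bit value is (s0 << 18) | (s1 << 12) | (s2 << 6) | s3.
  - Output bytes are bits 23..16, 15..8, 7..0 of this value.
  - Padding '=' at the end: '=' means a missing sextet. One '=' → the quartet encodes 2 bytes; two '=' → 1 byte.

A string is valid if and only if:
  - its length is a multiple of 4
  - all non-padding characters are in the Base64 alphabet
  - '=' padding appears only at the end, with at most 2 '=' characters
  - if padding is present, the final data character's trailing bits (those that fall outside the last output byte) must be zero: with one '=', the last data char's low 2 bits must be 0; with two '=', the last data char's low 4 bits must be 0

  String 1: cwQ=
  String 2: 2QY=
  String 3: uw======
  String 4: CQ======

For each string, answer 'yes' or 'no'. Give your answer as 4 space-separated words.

Answer: yes yes no no

Derivation:
String 1: 'cwQ=' → valid
String 2: '2QY=' → valid
String 3: 'uw======' → invalid (6 pad chars (max 2))
String 4: 'CQ======' → invalid (6 pad chars (max 2))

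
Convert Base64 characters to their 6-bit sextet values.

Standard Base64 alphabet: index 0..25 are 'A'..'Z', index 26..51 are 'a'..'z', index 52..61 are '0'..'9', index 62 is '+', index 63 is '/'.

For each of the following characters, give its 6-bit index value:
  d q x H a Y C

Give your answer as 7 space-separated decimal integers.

'd': a..z range, 26 + ord('d') − ord('a') = 29
'q': a..z range, 26 + ord('q') − ord('a') = 42
'x': a..z range, 26 + ord('x') − ord('a') = 49
'H': A..Z range, ord('H') − ord('A') = 7
'a': a..z range, 26 + ord('a') − ord('a') = 26
'Y': A..Z range, ord('Y') − ord('A') = 24
'C': A..Z range, ord('C') − ord('A') = 2

Answer: 29 42 49 7 26 24 2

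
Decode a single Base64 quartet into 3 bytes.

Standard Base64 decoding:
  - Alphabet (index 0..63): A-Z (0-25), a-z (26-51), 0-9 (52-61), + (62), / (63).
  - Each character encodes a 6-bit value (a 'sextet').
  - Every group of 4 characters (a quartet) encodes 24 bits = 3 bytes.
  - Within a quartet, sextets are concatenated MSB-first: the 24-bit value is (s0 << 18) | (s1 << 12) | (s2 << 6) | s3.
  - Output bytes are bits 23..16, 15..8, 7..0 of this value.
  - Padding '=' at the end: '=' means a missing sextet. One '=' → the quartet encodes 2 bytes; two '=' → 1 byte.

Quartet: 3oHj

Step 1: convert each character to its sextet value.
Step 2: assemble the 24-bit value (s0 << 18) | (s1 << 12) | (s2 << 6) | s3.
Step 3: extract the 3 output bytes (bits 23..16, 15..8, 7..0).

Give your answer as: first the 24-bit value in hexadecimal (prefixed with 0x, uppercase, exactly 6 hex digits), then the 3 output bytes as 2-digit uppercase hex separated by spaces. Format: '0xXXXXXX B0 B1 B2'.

Answer: 0xDE81E3 DE 81 E3

Derivation:
Sextets: 3=55, o=40, H=7, j=35
24-bit: (55<<18) | (40<<12) | (7<<6) | 35
      = 0xDC0000 | 0x028000 | 0x0001C0 | 0x000023
      = 0xDE81E3
Bytes: (v>>16)&0xFF=DE, (v>>8)&0xFF=81, v&0xFF=E3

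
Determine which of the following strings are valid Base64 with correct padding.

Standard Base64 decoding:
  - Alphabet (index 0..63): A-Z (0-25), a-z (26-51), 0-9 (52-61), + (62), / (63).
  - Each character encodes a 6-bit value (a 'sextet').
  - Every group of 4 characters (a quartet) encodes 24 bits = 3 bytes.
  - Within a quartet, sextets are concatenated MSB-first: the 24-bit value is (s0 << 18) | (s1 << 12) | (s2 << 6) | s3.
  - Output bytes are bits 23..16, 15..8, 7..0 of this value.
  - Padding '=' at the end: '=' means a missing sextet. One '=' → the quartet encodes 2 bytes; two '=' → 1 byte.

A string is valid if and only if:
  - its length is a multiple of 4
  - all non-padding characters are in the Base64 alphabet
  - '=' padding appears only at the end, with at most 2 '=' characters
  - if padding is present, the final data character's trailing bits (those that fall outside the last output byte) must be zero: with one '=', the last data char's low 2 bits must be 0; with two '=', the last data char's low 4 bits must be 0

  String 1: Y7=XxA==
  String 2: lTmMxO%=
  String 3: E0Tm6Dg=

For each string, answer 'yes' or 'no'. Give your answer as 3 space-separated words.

Answer: no no yes

Derivation:
String 1: 'Y7=XxA==' → invalid (bad char(s): ['=']; '=' in middle)
String 2: 'lTmMxO%=' → invalid (bad char(s): ['%'])
String 3: 'E0Tm6Dg=' → valid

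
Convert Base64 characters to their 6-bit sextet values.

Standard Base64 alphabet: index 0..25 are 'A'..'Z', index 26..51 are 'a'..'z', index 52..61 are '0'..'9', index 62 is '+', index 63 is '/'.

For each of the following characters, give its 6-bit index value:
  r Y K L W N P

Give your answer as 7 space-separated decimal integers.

Answer: 43 24 10 11 22 13 15

Derivation:
'r': a..z range, 26 + ord('r') − ord('a') = 43
'Y': A..Z range, ord('Y') − ord('A') = 24
'K': A..Z range, ord('K') − ord('A') = 10
'L': A..Z range, ord('L') − ord('A') = 11
'W': A..Z range, ord('W') − ord('A') = 22
'N': A..Z range, ord('N') − ord('A') = 13
'P': A..Z range, ord('P') − ord('A') = 15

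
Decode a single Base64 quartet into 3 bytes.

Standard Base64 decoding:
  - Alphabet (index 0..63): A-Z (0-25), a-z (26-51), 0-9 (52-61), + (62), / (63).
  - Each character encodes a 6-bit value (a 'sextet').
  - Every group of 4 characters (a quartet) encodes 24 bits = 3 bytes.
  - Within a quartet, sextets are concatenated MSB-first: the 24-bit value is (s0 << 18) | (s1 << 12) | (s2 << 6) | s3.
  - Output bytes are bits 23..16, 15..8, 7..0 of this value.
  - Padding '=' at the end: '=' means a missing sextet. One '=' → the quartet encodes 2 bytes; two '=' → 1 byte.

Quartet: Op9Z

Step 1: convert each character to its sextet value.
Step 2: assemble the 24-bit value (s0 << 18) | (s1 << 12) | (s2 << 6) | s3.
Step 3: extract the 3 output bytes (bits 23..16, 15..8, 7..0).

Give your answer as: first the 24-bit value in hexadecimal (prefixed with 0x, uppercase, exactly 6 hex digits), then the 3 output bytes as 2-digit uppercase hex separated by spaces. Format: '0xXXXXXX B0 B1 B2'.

Sextets: O=14, p=41, 9=61, Z=25
24-bit: (14<<18) | (41<<12) | (61<<6) | 25
      = 0x380000 | 0x029000 | 0x000F40 | 0x000019
      = 0x3A9F59
Bytes: (v>>16)&0xFF=3A, (v>>8)&0xFF=9F, v&0xFF=59

Answer: 0x3A9F59 3A 9F 59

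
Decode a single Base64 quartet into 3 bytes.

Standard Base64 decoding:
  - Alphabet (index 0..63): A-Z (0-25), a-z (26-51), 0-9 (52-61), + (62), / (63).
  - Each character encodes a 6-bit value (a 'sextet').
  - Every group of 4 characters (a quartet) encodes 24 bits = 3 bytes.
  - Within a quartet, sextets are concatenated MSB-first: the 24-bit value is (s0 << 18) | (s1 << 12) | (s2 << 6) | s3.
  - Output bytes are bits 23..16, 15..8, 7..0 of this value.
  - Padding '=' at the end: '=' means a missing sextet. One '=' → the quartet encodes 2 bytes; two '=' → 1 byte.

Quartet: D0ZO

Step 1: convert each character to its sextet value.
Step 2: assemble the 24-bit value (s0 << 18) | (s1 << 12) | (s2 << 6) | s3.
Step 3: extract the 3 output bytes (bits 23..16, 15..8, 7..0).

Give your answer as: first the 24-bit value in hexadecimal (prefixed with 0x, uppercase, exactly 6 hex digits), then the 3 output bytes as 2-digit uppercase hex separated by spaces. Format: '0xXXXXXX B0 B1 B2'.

Answer: 0x0F464E 0F 46 4E

Derivation:
Sextets: D=3, 0=52, Z=25, O=14
24-bit: (3<<18) | (52<<12) | (25<<6) | 14
      = 0x0C0000 | 0x034000 | 0x000640 | 0x00000E
      = 0x0F464E
Bytes: (v>>16)&0xFF=0F, (v>>8)&0xFF=46, v&0xFF=4E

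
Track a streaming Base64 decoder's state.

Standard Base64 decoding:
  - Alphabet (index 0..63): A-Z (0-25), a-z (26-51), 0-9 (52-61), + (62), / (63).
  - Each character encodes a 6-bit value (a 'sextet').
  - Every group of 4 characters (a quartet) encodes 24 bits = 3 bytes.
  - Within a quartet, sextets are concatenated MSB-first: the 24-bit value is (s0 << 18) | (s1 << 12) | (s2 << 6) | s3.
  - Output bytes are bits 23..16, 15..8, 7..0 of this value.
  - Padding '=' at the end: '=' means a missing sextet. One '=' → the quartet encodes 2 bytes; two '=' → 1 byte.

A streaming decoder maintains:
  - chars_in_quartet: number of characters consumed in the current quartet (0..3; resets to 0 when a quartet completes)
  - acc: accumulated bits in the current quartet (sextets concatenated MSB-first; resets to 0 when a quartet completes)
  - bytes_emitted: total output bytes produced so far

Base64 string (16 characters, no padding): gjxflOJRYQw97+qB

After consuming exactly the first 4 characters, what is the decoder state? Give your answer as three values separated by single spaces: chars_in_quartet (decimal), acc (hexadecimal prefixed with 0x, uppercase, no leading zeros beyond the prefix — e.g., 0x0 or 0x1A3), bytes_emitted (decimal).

After char 0 ('g'=32): chars_in_quartet=1 acc=0x20 bytes_emitted=0
After char 1 ('j'=35): chars_in_quartet=2 acc=0x823 bytes_emitted=0
After char 2 ('x'=49): chars_in_quartet=3 acc=0x208F1 bytes_emitted=0
After char 3 ('f'=31): chars_in_quartet=4 acc=0x823C5F -> emit 82 3C 5F, reset; bytes_emitted=3

Answer: 0 0x0 3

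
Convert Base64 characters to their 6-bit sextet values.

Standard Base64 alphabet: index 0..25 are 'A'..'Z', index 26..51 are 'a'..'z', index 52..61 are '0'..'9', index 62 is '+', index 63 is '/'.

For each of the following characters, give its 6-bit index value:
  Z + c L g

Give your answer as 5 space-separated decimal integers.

Answer: 25 62 28 11 32

Derivation:
'Z': A..Z range, ord('Z') − ord('A') = 25
'+': index 62
'c': a..z range, 26 + ord('c') − ord('a') = 28
'L': A..Z range, ord('L') − ord('A') = 11
'g': a..z range, 26 + ord('g') − ord('a') = 32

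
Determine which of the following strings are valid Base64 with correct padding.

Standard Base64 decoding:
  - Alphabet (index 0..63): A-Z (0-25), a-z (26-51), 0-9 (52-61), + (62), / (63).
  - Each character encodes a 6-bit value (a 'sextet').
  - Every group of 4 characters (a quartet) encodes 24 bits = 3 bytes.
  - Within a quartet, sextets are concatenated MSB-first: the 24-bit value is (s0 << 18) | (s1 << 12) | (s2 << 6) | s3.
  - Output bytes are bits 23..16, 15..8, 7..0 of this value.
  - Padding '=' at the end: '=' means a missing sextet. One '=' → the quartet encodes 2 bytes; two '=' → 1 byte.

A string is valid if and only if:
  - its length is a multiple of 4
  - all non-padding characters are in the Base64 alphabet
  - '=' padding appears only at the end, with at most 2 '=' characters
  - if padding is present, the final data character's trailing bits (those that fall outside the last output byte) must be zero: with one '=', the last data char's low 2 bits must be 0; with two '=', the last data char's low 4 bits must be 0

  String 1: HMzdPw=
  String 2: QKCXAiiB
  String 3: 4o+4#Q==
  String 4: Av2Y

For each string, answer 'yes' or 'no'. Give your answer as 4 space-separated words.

String 1: 'HMzdPw=' → invalid (len=7 not mult of 4)
String 2: 'QKCXAiiB' → valid
String 3: '4o+4#Q==' → invalid (bad char(s): ['#'])
String 4: 'Av2Y' → valid

Answer: no yes no yes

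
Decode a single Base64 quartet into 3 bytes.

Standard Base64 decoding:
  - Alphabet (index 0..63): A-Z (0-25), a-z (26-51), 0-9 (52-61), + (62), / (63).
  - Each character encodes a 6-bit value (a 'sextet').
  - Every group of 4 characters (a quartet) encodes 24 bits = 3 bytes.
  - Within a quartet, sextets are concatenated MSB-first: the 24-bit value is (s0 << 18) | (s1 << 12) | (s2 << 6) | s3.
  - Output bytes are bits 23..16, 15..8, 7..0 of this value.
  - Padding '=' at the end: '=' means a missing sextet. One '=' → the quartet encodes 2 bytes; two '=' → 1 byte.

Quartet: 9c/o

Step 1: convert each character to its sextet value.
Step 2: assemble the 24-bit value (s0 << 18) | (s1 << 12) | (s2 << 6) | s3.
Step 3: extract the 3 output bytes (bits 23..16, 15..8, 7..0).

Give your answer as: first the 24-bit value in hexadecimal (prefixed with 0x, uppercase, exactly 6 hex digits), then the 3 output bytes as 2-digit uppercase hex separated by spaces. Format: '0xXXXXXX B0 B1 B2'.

Answer: 0xF5CFE8 F5 CF E8

Derivation:
Sextets: 9=61, c=28, /=63, o=40
24-bit: (61<<18) | (28<<12) | (63<<6) | 40
      = 0xF40000 | 0x01C000 | 0x000FC0 | 0x000028
      = 0xF5CFE8
Bytes: (v>>16)&0xFF=F5, (v>>8)&0xFF=CF, v&0xFF=E8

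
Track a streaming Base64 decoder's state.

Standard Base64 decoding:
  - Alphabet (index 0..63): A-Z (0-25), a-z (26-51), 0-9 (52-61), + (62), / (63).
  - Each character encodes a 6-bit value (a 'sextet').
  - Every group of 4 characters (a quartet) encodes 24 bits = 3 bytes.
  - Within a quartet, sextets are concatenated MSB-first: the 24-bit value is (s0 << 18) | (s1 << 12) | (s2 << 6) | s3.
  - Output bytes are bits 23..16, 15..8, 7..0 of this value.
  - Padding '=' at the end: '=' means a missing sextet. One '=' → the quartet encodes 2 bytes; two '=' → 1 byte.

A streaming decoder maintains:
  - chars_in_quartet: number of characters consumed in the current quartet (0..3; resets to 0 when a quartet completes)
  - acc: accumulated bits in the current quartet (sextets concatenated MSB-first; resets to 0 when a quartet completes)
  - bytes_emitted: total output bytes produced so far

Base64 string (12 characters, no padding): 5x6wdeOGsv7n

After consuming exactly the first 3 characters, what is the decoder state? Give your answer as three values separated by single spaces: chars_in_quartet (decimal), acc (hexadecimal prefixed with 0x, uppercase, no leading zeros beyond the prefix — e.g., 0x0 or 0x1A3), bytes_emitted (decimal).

After char 0 ('5'=57): chars_in_quartet=1 acc=0x39 bytes_emitted=0
After char 1 ('x'=49): chars_in_quartet=2 acc=0xE71 bytes_emitted=0
After char 2 ('6'=58): chars_in_quartet=3 acc=0x39C7A bytes_emitted=0

Answer: 3 0x39C7A 0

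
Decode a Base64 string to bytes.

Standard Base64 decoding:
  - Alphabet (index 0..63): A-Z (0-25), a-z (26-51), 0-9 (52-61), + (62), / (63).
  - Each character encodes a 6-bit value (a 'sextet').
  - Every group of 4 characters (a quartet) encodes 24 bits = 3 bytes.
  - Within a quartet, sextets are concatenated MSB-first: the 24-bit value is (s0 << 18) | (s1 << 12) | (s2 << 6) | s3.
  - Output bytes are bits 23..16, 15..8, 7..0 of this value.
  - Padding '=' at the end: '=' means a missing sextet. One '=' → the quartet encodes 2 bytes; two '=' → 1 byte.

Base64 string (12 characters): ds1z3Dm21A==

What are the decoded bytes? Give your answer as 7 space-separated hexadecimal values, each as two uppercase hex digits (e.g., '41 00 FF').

After char 0 ('d'=29): chars_in_quartet=1 acc=0x1D bytes_emitted=0
After char 1 ('s'=44): chars_in_quartet=2 acc=0x76C bytes_emitted=0
After char 2 ('1'=53): chars_in_quartet=3 acc=0x1DB35 bytes_emitted=0
After char 3 ('z'=51): chars_in_quartet=4 acc=0x76CD73 -> emit 76 CD 73, reset; bytes_emitted=3
After char 4 ('3'=55): chars_in_quartet=1 acc=0x37 bytes_emitted=3
After char 5 ('D'=3): chars_in_quartet=2 acc=0xDC3 bytes_emitted=3
After char 6 ('m'=38): chars_in_quartet=3 acc=0x370E6 bytes_emitted=3
After char 7 ('2'=54): chars_in_quartet=4 acc=0xDC39B6 -> emit DC 39 B6, reset; bytes_emitted=6
After char 8 ('1'=53): chars_in_quartet=1 acc=0x35 bytes_emitted=6
After char 9 ('A'=0): chars_in_quartet=2 acc=0xD40 bytes_emitted=6
Padding '==': partial quartet acc=0xD40 -> emit D4; bytes_emitted=7

Answer: 76 CD 73 DC 39 B6 D4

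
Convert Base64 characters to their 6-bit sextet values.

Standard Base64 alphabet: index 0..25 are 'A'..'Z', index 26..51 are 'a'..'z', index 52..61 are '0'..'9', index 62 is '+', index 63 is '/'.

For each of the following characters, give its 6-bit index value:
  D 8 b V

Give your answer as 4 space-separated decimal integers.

Answer: 3 60 27 21

Derivation:
'D': A..Z range, ord('D') − ord('A') = 3
'8': 0..9 range, 52 + ord('8') − ord('0') = 60
'b': a..z range, 26 + ord('b') − ord('a') = 27
'V': A..Z range, ord('V') − ord('A') = 21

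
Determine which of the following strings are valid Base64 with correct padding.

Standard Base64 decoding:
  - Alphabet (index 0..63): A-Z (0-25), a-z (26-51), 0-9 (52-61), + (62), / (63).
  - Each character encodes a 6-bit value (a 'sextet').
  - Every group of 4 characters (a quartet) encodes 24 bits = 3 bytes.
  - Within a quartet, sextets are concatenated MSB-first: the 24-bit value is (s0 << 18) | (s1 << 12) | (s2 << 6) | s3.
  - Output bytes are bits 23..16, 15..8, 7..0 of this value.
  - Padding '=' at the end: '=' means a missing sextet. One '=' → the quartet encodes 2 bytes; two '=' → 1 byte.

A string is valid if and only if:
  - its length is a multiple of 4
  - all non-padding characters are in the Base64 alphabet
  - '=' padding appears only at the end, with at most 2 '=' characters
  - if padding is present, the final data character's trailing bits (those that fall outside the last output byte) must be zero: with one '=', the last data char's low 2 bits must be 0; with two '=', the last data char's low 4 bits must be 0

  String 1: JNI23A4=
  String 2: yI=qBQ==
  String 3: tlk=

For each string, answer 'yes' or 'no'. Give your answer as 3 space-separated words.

String 1: 'JNI23A4=' → valid
String 2: 'yI=qBQ==' → invalid (bad char(s): ['=']; '=' in middle)
String 3: 'tlk=' → valid

Answer: yes no yes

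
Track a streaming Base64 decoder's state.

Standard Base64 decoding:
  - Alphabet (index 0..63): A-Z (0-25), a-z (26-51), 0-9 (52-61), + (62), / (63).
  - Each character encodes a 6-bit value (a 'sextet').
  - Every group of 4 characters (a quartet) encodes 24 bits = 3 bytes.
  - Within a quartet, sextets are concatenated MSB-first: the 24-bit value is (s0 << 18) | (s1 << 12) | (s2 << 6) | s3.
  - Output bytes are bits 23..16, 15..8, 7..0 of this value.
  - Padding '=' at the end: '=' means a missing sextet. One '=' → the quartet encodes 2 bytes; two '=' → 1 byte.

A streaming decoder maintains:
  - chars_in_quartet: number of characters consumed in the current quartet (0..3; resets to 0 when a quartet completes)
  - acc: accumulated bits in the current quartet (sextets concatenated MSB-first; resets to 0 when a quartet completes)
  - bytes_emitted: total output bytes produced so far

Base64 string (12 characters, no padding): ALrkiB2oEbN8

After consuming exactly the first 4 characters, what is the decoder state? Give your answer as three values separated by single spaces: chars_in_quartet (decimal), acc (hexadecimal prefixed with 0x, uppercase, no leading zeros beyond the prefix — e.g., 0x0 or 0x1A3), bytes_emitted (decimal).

After char 0 ('A'=0): chars_in_quartet=1 acc=0x0 bytes_emitted=0
After char 1 ('L'=11): chars_in_quartet=2 acc=0xB bytes_emitted=0
After char 2 ('r'=43): chars_in_quartet=3 acc=0x2EB bytes_emitted=0
After char 3 ('k'=36): chars_in_quartet=4 acc=0xBAE4 -> emit 00 BA E4, reset; bytes_emitted=3

Answer: 0 0x0 3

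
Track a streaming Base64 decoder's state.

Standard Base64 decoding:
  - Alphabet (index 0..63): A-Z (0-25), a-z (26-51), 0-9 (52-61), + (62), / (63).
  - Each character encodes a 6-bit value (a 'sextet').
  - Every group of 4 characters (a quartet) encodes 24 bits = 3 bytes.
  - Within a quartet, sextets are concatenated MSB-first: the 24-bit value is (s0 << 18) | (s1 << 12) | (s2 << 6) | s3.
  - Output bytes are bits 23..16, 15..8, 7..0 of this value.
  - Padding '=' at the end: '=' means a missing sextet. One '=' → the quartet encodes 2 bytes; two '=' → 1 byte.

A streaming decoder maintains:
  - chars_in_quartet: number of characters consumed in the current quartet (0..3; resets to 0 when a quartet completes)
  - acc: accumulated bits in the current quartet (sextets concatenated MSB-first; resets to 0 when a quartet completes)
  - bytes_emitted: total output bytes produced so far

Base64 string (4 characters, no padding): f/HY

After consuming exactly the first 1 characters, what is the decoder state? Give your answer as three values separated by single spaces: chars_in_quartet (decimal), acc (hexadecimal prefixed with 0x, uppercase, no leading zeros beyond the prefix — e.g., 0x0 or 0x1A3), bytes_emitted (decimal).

Answer: 1 0x1F 0

Derivation:
After char 0 ('f'=31): chars_in_quartet=1 acc=0x1F bytes_emitted=0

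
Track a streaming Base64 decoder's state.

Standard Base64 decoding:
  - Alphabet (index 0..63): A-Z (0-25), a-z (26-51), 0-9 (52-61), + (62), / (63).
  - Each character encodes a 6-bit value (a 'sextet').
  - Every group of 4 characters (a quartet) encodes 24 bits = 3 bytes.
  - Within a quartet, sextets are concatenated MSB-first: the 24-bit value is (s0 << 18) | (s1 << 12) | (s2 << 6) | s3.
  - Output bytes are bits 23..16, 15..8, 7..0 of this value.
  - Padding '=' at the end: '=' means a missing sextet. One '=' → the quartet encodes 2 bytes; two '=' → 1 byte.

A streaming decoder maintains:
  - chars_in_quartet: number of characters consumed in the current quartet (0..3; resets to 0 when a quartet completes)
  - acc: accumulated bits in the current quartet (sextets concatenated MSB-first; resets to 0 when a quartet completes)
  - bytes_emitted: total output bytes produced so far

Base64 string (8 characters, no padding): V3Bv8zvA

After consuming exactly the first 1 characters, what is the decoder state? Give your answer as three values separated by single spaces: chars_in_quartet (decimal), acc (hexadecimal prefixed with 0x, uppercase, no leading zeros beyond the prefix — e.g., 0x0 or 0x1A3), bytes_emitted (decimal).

Answer: 1 0x15 0

Derivation:
After char 0 ('V'=21): chars_in_quartet=1 acc=0x15 bytes_emitted=0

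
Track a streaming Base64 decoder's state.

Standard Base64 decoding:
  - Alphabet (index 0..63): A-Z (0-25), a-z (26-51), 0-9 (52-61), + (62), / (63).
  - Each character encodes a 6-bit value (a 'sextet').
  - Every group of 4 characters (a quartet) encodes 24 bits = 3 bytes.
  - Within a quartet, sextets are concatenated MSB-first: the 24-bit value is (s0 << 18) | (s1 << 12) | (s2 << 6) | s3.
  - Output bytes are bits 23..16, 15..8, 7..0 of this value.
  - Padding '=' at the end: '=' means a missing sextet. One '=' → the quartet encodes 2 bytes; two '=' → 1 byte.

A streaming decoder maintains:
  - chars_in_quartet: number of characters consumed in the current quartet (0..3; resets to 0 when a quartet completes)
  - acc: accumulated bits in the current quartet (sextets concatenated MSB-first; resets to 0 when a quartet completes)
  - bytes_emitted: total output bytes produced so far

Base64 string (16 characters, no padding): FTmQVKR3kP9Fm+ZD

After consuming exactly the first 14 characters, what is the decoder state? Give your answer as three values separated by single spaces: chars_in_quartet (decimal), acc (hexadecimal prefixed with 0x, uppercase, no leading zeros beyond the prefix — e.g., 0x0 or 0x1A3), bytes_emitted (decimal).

After char 0 ('F'=5): chars_in_quartet=1 acc=0x5 bytes_emitted=0
After char 1 ('T'=19): chars_in_quartet=2 acc=0x153 bytes_emitted=0
After char 2 ('m'=38): chars_in_quartet=3 acc=0x54E6 bytes_emitted=0
After char 3 ('Q'=16): chars_in_quartet=4 acc=0x153990 -> emit 15 39 90, reset; bytes_emitted=3
After char 4 ('V'=21): chars_in_quartet=1 acc=0x15 bytes_emitted=3
After char 5 ('K'=10): chars_in_quartet=2 acc=0x54A bytes_emitted=3
After char 6 ('R'=17): chars_in_quartet=3 acc=0x15291 bytes_emitted=3
After char 7 ('3'=55): chars_in_quartet=4 acc=0x54A477 -> emit 54 A4 77, reset; bytes_emitted=6
After char 8 ('k'=36): chars_in_quartet=1 acc=0x24 bytes_emitted=6
After char 9 ('P'=15): chars_in_quartet=2 acc=0x90F bytes_emitted=6
After char 10 ('9'=61): chars_in_quartet=3 acc=0x243FD bytes_emitted=6
After char 11 ('F'=5): chars_in_quartet=4 acc=0x90FF45 -> emit 90 FF 45, reset; bytes_emitted=9
After char 12 ('m'=38): chars_in_quartet=1 acc=0x26 bytes_emitted=9
After char 13 ('+'=62): chars_in_quartet=2 acc=0x9BE bytes_emitted=9

Answer: 2 0x9BE 9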